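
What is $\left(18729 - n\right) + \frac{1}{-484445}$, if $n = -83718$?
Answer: $\frac{49629936914}{484445} \approx 1.0245 \cdot 10^{5}$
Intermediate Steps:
$\left(18729 - n\right) + \frac{1}{-484445} = \left(18729 - -83718\right) + \frac{1}{-484445} = \left(18729 + 83718\right) - \frac{1}{484445} = 102447 - \frac{1}{484445} = \frac{49629936914}{484445}$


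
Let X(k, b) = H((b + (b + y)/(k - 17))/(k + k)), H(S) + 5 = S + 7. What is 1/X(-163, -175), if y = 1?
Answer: 9780/24781 ≈ 0.39466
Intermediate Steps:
H(S) = 2 + S (H(S) = -5 + (S + 7) = -5 + (7 + S) = 2 + S)
X(k, b) = 2 + (b + (1 + b)/(-17 + k))/(2*k) (X(k, b) = 2 + (b + (b + 1)/(k - 17))/(k + k) = 2 + (b + (1 + b)/(-17 + k))/((2*k)) = 2 + (b + (1 + b)/(-17 + k))*(1/(2*k)) = 2 + (b + (1 + b)/(-17 + k))/(2*k))
1/X(-163, -175) = 1/((1/2)*(1 - 175 - 175*(-17 - 163) + 4*(-163)*(-17 - 163))/(-163*(-17 - 163))) = 1/((1/2)*(-1/163)*(1 - 175 - 175*(-180) + 4*(-163)*(-180))/(-180)) = 1/((1/2)*(-1/163)*(-1/180)*(1 - 175 + 31500 + 117360)) = 1/((1/2)*(-1/163)*(-1/180)*148686) = 1/(24781/9780) = 9780/24781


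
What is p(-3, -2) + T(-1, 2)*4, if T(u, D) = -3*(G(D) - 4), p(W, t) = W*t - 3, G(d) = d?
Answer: 27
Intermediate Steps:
p(W, t) = -3 + W*t
T(u, D) = 12 - 3*D (T(u, D) = -3*(D - 4) = -3*(-4 + D) = 12 - 3*D)
p(-3, -2) + T(-1, 2)*4 = (-3 - 3*(-2)) + (12 - 3*2)*4 = (-3 + 6) + (12 - 6)*4 = 3 + 6*4 = 3 + 24 = 27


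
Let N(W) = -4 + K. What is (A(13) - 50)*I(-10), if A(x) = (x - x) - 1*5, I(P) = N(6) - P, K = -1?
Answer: -275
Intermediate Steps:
N(W) = -5 (N(W) = -4 - 1 = -5)
I(P) = -5 - P
A(x) = -5 (A(x) = 0 - 5 = -5)
(A(13) - 50)*I(-10) = (-5 - 50)*(-5 - 1*(-10)) = -55*(-5 + 10) = -55*5 = -275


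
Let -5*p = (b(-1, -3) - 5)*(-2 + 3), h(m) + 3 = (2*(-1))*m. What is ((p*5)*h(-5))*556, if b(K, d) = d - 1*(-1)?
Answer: 27244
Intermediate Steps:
b(K, d) = 1 + d (b(K, d) = d + 1 = 1 + d)
h(m) = -3 - 2*m (h(m) = -3 + (2*(-1))*m = -3 - 2*m)
p = 7/5 (p = -((1 - 3) - 5)*(-2 + 3)/5 = -(-2 - 5)/5 = -(-7)/5 = -1/5*(-7) = 7/5 ≈ 1.4000)
((p*5)*h(-5))*556 = (((7/5)*5)*(-3 - 2*(-5)))*556 = (7*(-3 + 10))*556 = (7*7)*556 = 49*556 = 27244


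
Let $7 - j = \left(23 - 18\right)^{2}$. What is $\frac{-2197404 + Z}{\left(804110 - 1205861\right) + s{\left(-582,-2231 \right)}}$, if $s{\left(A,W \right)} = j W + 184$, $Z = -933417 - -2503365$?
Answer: $\frac{627456}{361409} \approx 1.7361$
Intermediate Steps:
$j = -18$ ($j = 7 - \left(23 - 18\right)^{2} = 7 - 5^{2} = 7 - 25 = -18$)
$Z = 1569948$ ($Z = -933417 + 2503365 = 1569948$)
$s{\left(A,W \right)} = 184 - 18 W$ ($s{\left(A,W \right)} = - 18 W + 184 = 184 - 18 W$)
$\frac{-2197404 + Z}{\left(804110 - 1205861\right) + s{\left(-582,-2231 \right)}} = \frac{-2197404 + 1569948}{\left(804110 - 1205861\right) + \left(184 - -40158\right)} = - \frac{627456}{-401751 + \left(184 + 40158\right)} = - \frac{627456}{-401751 + 40342} = - \frac{627456}{-361409} = \left(-627456\right) \left(- \frac{1}{361409}\right) = \frac{627456}{361409}$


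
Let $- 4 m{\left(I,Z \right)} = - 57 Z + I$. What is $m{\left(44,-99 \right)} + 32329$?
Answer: $\frac{123629}{4} \approx 30907.0$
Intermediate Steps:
$m{\left(I,Z \right)} = - \frac{I}{4} + \frac{57 Z}{4}$ ($m{\left(I,Z \right)} = - \frac{- 57 Z + I}{4} = - \frac{I - 57 Z}{4} = - \frac{I}{4} + \frac{57 Z}{4}$)
$m{\left(44,-99 \right)} + 32329 = \left(\left(- \frac{1}{4}\right) 44 + \frac{57}{4} \left(-99\right)\right) + 32329 = \left(-11 - \frac{5643}{4}\right) + 32329 = - \frac{5687}{4} + 32329 = \frac{123629}{4}$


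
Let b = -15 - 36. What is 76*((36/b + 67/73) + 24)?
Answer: 2283572/1241 ≈ 1840.1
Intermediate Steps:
b = -51
76*((36/b + 67/73) + 24) = 76*((36/(-51) + 67/73) + 24) = 76*((36*(-1/51) + 67*(1/73)) + 24) = 76*((-12/17 + 67/73) + 24) = 76*(263/1241 + 24) = 76*(30047/1241) = 2283572/1241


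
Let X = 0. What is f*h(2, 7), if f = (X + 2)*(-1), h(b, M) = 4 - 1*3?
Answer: -2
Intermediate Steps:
h(b, M) = 1 (h(b, M) = 4 - 3 = 1)
f = -2 (f = (0 + 2)*(-1) = 2*(-1) = -2)
f*h(2, 7) = -2*1 = -2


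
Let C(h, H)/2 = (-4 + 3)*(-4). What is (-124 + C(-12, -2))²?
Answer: 13456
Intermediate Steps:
C(h, H) = 8 (C(h, H) = 2*((-4 + 3)*(-4)) = 2*(-1*(-4)) = 2*4 = 8)
(-124 + C(-12, -2))² = (-124 + 8)² = (-116)² = 13456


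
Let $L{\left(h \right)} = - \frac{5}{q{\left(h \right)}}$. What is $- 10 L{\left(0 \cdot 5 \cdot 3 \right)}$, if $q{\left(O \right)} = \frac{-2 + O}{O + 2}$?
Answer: $-50$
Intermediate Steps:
$q{\left(O \right)} = \frac{-2 + O}{2 + O}$
$L{\left(h \right)} = - \frac{5 \left(2 + h\right)}{-2 + h}$ ($L{\left(h \right)} = - \frac{5}{\frac{1}{2 + h} \left(-2 + h\right)} = - 5 \frac{2 + h}{-2 + h} = - \frac{5 \left(2 + h\right)}{-2 + h}$)
$- 10 L{\left(0 \cdot 5 \cdot 3 \right)} = - 10 \frac{5 \left(-2 - 0 \cdot 5 \cdot 3\right)}{-2 + 0 \cdot 5 \cdot 3} = - 10 \frac{5 \left(-2 - 0 \cdot 3\right)}{-2 + 0 \cdot 3} = - 10 \frac{5 \left(-2 - 0\right)}{-2 + 0} = - 10 \frac{5 \left(-2 + 0\right)}{-2} = - 10 \cdot 5 \left(- \frac{1}{2}\right) \left(-2\right) = \left(-10\right) 5 = -50$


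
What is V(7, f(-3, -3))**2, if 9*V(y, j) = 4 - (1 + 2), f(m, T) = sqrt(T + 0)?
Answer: 1/81 ≈ 0.012346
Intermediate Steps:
f(m, T) = sqrt(T)
V(y, j) = 1/9 (V(y, j) = (4 - (1 + 2))/9 = (4 - 1*3)/9 = (4 - 3)/9 = (1/9)*1 = 1/9)
V(7, f(-3, -3))**2 = (1/9)**2 = 1/81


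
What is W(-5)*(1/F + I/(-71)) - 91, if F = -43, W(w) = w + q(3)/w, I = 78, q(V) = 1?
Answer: -260013/3053 ≈ -85.166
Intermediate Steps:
W(w) = w + 1/w
W(-5)*(1/F + I/(-71)) - 91 = (-5 + 1/(-5))*(1/(-43) + 78/(-71)) - 91 = (-5 - 1/5)*(1*(-1/43) + 78*(-1/71)) - 91 = -26*(-1/43 - 78/71)/5 - 91 = -26/5*(-3425/3053) - 91 = 17810/3053 - 91 = -260013/3053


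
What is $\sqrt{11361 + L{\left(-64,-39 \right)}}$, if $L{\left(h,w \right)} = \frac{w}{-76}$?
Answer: $\frac{5 \sqrt{656241}}{38} \approx 106.59$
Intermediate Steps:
$L{\left(h,w \right)} = - \frac{w}{76}$ ($L{\left(h,w \right)} = w \left(- \frac{1}{76}\right) = - \frac{w}{76}$)
$\sqrt{11361 + L{\left(-64,-39 \right)}} = \sqrt{11361 - - \frac{39}{76}} = \sqrt{11361 + \frac{39}{76}} = \sqrt{\frac{863475}{76}} = \frac{5 \sqrt{656241}}{38}$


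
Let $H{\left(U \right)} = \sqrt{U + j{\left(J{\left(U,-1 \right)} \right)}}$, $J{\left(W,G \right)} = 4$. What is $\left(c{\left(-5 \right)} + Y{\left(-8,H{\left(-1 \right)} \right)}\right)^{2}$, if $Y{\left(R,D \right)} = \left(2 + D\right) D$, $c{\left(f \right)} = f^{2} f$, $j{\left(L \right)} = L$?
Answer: $14896 - 488 \sqrt{3} \approx 14051.0$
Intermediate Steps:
$c{\left(f \right)} = f^{3}$
$H{\left(U \right)} = \sqrt{4 + U}$ ($H{\left(U \right)} = \sqrt{U + 4} = \sqrt{4 + U}$)
$Y{\left(R,D \right)} = D \left(2 + D\right)$
$\left(c{\left(-5 \right)} + Y{\left(-8,H{\left(-1 \right)} \right)}\right)^{2} = \left(\left(-5\right)^{3} + \sqrt{4 - 1} \left(2 + \sqrt{4 - 1}\right)\right)^{2} = \left(-125 + \sqrt{3} \left(2 + \sqrt{3}\right)\right)^{2}$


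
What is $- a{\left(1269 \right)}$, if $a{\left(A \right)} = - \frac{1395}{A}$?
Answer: $\frac{155}{141} \approx 1.0993$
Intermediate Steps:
$- a{\left(1269 \right)} = - \frac{-1395}{1269} = \left(-1\right) \left(- \frac{155}{141}\right) = \frac{155}{141}$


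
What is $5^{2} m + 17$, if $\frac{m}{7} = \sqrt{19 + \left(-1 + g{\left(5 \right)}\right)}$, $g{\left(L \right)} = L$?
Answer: $17 + 175 \sqrt{23} \approx 856.27$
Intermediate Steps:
$m = 7 \sqrt{23}$ ($m = 7 \sqrt{19 + \left(-1 + 5\right)} = 7 \sqrt{19 + 4} = 7 \sqrt{23} \approx 33.571$)
$5^{2} m + 17 = 5^{2} \cdot 7 \sqrt{23} + 17 = 25 \cdot 7 \sqrt{23} + 17 = 175 \sqrt{23} + 17 = 17 + 175 \sqrt{23}$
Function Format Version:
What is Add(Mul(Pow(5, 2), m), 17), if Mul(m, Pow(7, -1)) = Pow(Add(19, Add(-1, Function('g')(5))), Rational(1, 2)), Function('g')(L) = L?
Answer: Add(17, Mul(175, Pow(23, Rational(1, 2)))) ≈ 856.27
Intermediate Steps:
m = Mul(7, Pow(23, Rational(1, 2))) (m = Mul(7, Pow(Add(19, Add(-1, 5)), Rational(1, 2))) = Mul(7, Pow(Add(19, 4), Rational(1, 2))) = Mul(7, Pow(23, Rational(1, 2))) ≈ 33.571)
Add(Mul(Pow(5, 2), m), 17) = Add(Mul(Pow(5, 2), Mul(7, Pow(23, Rational(1, 2)))), 17) = Add(Mul(25, Mul(7, Pow(23, Rational(1, 2)))), 17) = Add(Mul(175, Pow(23, Rational(1, 2))), 17) = Add(17, Mul(175, Pow(23, Rational(1, 2))))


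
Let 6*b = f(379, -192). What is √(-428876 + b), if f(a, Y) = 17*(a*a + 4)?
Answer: I*√787746/6 ≈ 147.93*I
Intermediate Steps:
f(a, Y) = 68 + 17*a² (f(a, Y) = 17*(a² + 4) = 17*(4 + a²) = 68 + 17*a²)
b = 2441965/6 (b = (68 + 17*379²)/6 = (68 + 17*143641)/6 = (68 + 2441897)/6 = (⅙)*2441965 = 2441965/6 ≈ 4.0699e+5)
√(-428876 + b) = √(-428876 + 2441965/6) = √(-131291/6) = I*√787746/6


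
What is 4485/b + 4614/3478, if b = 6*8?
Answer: 2636717/27824 ≈ 94.764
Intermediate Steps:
b = 48
4485/b + 4614/3478 = 4485/48 + 4614/3478 = 4485*(1/48) + 4614*(1/3478) = 1495/16 + 2307/1739 = 2636717/27824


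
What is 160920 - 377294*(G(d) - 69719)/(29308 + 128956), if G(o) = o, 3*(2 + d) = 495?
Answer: 6463863043/19783 ≈ 3.2674e+5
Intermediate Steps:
d = 163 (d = -2 + (⅓)*495 = -2 + 165 = 163)
160920 - 377294*(G(d) - 69719)/(29308 + 128956) = 160920 - 377294*(163 - 69719)/(29308 + 128956) = 160920 - 377294/(158264/(-69556)) = 160920 - 377294/(158264*(-1/69556)) = 160920 - 377294/(-39566/17389) = 160920 - 377294*(-17389/39566) = 160920 + 3280382683/19783 = 6463863043/19783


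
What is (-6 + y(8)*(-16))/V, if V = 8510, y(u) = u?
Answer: -67/4255 ≈ -0.015746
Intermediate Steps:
(-6 + y(8)*(-16))/V = (-6 + 8*(-16))/8510 = (-6 - 128)*(1/8510) = -134*1/8510 = -67/4255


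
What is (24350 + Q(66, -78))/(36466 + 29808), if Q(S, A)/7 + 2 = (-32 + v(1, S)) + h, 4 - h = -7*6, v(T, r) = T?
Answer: 24441/66274 ≈ 0.36879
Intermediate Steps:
h = 46 (h = 4 - (-7)*6 = 4 - 1*(-42) = 4 + 42 = 46)
Q(S, A) = 91 (Q(S, A) = -14 + 7*((-32 + 1) + 46) = -14 + 7*(-31 + 46) = -14 + 7*15 = -14 + 105 = 91)
(24350 + Q(66, -78))/(36466 + 29808) = (24350 + 91)/(36466 + 29808) = 24441/66274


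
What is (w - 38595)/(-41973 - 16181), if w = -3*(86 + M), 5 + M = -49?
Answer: 38691/58154 ≈ 0.66532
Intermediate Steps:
M = -54 (M = -5 - 49 = -54)
w = -96 (w = -3*(86 - 54) = -3*32 = -96)
(w - 38595)/(-41973 - 16181) = (-96 - 38595)/(-41973 - 16181) = -38691/(-58154) = -38691*(-1/58154) = 38691/58154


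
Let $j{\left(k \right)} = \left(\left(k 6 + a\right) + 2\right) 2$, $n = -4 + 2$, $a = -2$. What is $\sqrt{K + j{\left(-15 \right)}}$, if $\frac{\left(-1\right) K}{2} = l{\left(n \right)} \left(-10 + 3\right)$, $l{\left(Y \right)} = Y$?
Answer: $4 i \sqrt{13} \approx 14.422 i$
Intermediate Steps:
$n = -2$
$K = -28$ ($K = - 2 \left(- 2 \left(-10 + 3\right)\right) = - 2 \left(\left(-2\right) \left(-7\right)\right) = \left(-2\right) 14 = -28$)
$j{\left(k \right)} = 12 k$ ($j{\left(k \right)} = \left(\left(k 6 - 2\right) + 2\right) 2 = \left(\left(6 k - 2\right) + 2\right) 2 = \left(\left(-2 + 6 k\right) + 2\right) 2 = 6 k 2 = 12 k$)
$\sqrt{K + j{\left(-15 \right)}} = \sqrt{-28 + 12 \left(-15\right)} = \sqrt{-28 - 180} = \sqrt{-208} = 4 i \sqrt{13}$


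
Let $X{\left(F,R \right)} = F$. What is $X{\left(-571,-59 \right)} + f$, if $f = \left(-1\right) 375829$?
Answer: $-376400$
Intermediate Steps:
$f = -375829$
$X{\left(-571,-59 \right)} + f = -571 - 375829 = -376400$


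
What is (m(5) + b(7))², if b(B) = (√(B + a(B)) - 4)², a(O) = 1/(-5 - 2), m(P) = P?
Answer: 59529/49 - 12480*√21/49 ≈ 47.724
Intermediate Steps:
a(O) = -⅐ (a(O) = 1/(-7) = -⅐)
b(B) = (-4 + √(-⅐ + B))² (b(B) = (√(B - ⅐) - 4)² = (√(-⅐ + B) - 4)² = (-4 + √(-⅐ + B))²)
(m(5) + b(7))² = (5 + (-28 + √7*√(-1 + 7*7))²/49)² = (5 + (-28 + √7*√(-1 + 49))²/49)² = (5 + (-28 + √7*√48)²/49)² = (5 + (-28 + √7*(4*√3))²/49)² = (5 + (-28 + 4*√21)²/49)²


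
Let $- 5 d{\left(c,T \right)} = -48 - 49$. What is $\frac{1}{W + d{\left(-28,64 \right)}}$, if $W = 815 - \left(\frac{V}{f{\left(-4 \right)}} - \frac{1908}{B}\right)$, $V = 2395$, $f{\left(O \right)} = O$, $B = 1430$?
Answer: $\frac{572}{820525} \approx 0.00069711$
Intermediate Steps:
$d{\left(c,T \right)} = \frac{97}{5}$ ($d{\left(c,T \right)} = - \frac{-48 - 49}{5} = \left(- \frac{1}{5}\right) \left(-97\right) = \frac{97}{5}$)
$W = \frac{4047141}{2860}$ ($W = 815 - \left(\frac{2395}{-4} - \frac{1908}{1430}\right) = 815 - \left(2395 \left(- \frac{1}{4}\right) - \frac{954}{715}\right) = 815 - \left(- \frac{2395}{4} - \frac{954}{715}\right) = 815 - - \frac{1716241}{2860} = 815 + \frac{1716241}{2860} = \frac{4047141}{2860} \approx 1415.1$)
$\frac{1}{W + d{\left(-28,64 \right)}} = \frac{1}{\frac{4047141}{2860} + \frac{97}{5}} = \frac{1}{\frac{820525}{572}} = \frac{572}{820525}$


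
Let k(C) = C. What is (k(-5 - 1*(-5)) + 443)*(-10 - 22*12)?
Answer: -121382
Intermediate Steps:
(k(-5 - 1*(-5)) + 443)*(-10 - 22*12) = ((-5 - 1*(-5)) + 443)*(-10 - 22*12) = ((-5 + 5) + 443)*(-10 - 264) = (0 + 443)*(-274) = 443*(-274) = -121382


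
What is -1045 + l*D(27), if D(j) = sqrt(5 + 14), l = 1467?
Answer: -1045 + 1467*sqrt(19) ≈ 5349.5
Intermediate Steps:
D(j) = sqrt(19)
-1045 + l*D(27) = -1045 + 1467*sqrt(19)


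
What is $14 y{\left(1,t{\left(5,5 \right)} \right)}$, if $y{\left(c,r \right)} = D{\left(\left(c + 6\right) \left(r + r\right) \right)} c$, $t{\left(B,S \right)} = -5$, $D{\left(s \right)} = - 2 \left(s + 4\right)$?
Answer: $1848$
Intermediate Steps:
$D{\left(s \right)} = -8 - 2 s$ ($D{\left(s \right)} = - 2 \left(4 + s\right) = -8 - 2 s$)
$y{\left(c,r \right)} = c \left(-8 - 4 r \left(6 + c\right)\right)$ ($y{\left(c,r \right)} = \left(-8 - 2 \left(c + 6\right) \left(r + r\right)\right) c = \left(-8 - 2 \left(6 + c\right) 2 r\right) c = \left(-8 - 2 \cdot 2 r \left(6 + c\right)\right) c = \left(-8 - 4 r \left(6 + c\right)\right) c = c \left(-8 - 4 r \left(6 + c\right)\right)$)
$14 y{\left(1,t{\left(5,5 \right)} \right)} = 14 \left(\left(-4\right) 1 \left(2 - 5 \left(6 + 1\right)\right)\right) = 14 \left(\left(-4\right) 1 \left(2 - 35\right)\right) = 14 \left(\left(-4\right) 1 \left(-33\right)\right) = 14 \cdot 132 = 1848$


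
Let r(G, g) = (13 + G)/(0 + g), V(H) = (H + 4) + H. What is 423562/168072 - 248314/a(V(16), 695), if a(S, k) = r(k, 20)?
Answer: -34766363761/4958124 ≈ -7012.0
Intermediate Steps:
V(H) = 4 + 2*H (V(H) = (4 + H) + H = 4 + 2*H)
r(G, g) = (13 + G)/g
a(S, k) = 13/20 + k/20 (a(S, k) = (13 + k)/20 = 13/20 + k/20)
423562/168072 - 248314/a(V(16), 695) = 423562/168072 - 248314/(13/20 + (1/20)*695) = 423562*(1/168072) - 248314/(13/20 + 139/4) = 211781/84036 - 248314/177/5 = 211781/84036 - 248314*5/177 = 211781/84036 - 1241570/177 = -34766363761/4958124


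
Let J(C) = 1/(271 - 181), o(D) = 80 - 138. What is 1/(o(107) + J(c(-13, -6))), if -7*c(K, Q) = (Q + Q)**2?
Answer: -90/5219 ≈ -0.017245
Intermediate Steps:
o(D) = -58
c(K, Q) = -4*Q**2/7 (c(K, Q) = -(Q + Q)**2/7 = -4*Q**2/7)
J(C) = 1/90
1/(o(107) + J(c(-13, -6))) = 1/(-58 + 1/90) = 1/(-5219/90) = -90/5219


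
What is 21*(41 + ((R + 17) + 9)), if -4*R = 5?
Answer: 5523/4 ≈ 1380.8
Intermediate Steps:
R = -5/4 (R = -1/4*5 = -5/4 ≈ -1.2500)
21*(41 + ((R + 17) + 9)) = 21*(41 + ((-5/4 + 17) + 9)) = 21*(41 + (63/4 + 9)) = 21*(41 + 99/4) = 21*(263/4) = 5523/4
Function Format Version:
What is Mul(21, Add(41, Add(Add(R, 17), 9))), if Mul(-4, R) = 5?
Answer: Rational(5523, 4) ≈ 1380.8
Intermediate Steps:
R = Rational(-5, 4) (R = Mul(Rational(-1, 4), 5) = Rational(-5, 4) ≈ -1.2500)
Mul(21, Add(41, Add(Add(R, 17), 9))) = Mul(21, Add(41, Add(Add(Rational(-5, 4), 17), 9))) = Mul(21, Add(41, Add(Rational(63, 4), 9))) = Mul(21, Add(41, Rational(99, 4))) = Mul(21, Rational(263, 4)) = Rational(5523, 4)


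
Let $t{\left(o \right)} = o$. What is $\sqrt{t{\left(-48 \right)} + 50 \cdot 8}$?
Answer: $4 \sqrt{22} \approx 18.762$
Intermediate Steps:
$\sqrt{t{\left(-48 \right)} + 50 \cdot 8} = \sqrt{-48 + 50 \cdot 8} = \sqrt{-48 + 400} = \sqrt{352} = 4 \sqrt{22}$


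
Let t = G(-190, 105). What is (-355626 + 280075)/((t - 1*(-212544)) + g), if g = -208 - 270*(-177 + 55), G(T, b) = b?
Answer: -75551/245381 ≈ -0.30789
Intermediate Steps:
t = 105
g = 32732 (g = -208 - 270*(-122) = -208 + 32940 = 32732)
(-355626 + 280075)/((t - 1*(-212544)) + g) = (-355626 + 280075)/((105 - 1*(-212544)) + 32732) = -75551/((105 + 212544) + 32732) = -75551/(212649 + 32732) = -75551/245381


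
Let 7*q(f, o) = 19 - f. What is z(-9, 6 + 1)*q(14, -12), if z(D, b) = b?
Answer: 5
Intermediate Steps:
q(f, o) = 19/7 - f/7 (q(f, o) = (19 - f)/7 = 19/7 - f/7)
z(-9, 6 + 1)*q(14, -12) = (6 + 1)*(19/7 - 1/7*14) = 7*(19/7 - 2) = 7*(5/7) = 5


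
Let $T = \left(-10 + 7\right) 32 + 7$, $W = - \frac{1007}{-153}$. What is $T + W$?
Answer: $- \frac{12610}{153} \approx -82.418$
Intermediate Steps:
$W = \frac{1007}{153}$ ($W = \left(-1007\right) \left(- \frac{1}{153}\right) = \frac{1007}{153} \approx 6.5817$)
$T = -89$ ($T = \left(-3\right) 32 + 7 = -96 + 7 = -89$)
$T + W = -89 + \frac{1007}{153} = - \frac{12610}{153}$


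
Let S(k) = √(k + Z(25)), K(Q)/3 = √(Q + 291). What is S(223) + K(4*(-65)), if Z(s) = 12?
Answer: √235 + 3*√31 ≈ 32.033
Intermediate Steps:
K(Q) = 3*√(291 + Q) (K(Q) = 3*√(Q + 291) = 3*√(291 + Q))
S(k) = √(12 + k) (S(k) = √(k + 12) = √(12 + k))
S(223) + K(4*(-65)) = √(12 + 223) + 3*√(291 + 4*(-65)) = √235 + 3*√(291 - 260) = √235 + 3*√31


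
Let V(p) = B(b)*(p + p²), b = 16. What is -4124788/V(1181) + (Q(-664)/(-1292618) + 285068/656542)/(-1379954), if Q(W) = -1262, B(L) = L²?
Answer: -150959636706258883698599/13078402043962903982580864 ≈ -0.011543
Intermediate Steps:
V(p) = 256*p + 256*p² (V(p) = 16²*(p + p²) = 256*(p + p²) = 256*p + 256*p²)
-4124788/V(1181) + (Q(-664)/(-1292618) + 285068/656542)/(-1379954) = -4124788*1/(302336*(1 + 1181)) + (-1262/(-1292618) + 285068/656542)/(-1379954) = -4124788/(256*1181*1182) + (-1262*(-1/1292618) + 285068*(1/656542))*(-1/1379954) = -4124788/357361152 + (631/646309 + 142534/328271)*(-1/1379954) = -4124788*1/357361152 + (92328146007/212164501739)*(-1/1379954) = -1031197/89340288 - 92328146007/292777252832740006 = -150959636706258883698599/13078402043962903982580864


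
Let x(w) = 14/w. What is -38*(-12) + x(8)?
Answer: 1831/4 ≈ 457.75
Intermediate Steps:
-38*(-12) + x(8) = -38*(-12) + 14/8 = 456 + 14*(1/8) = 456 + 7/4 = 1831/4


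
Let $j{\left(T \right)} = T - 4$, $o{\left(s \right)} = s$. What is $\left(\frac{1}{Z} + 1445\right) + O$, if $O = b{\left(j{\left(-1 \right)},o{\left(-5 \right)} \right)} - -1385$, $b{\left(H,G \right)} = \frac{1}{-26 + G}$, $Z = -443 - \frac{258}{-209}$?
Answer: $\frac{8099924362}{2862199} \approx 2830.0$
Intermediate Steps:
$Z = - \frac{92329}{209}$ ($Z = -443 - 258 \left(- \frac{1}{209}\right) = -443 - - \frac{258}{209} = -443 + \frac{258}{209} = - \frac{92329}{209} \approx -441.77$)
$j{\left(T \right)} = -4 + T$
$O = \frac{42934}{31}$ ($O = \frac{1}{-26 - 5} - -1385 = \frac{1}{-31} + 1385 = - \frac{1}{31} + 1385 = \frac{42934}{31} \approx 1385.0$)
$\left(\frac{1}{Z} + 1445\right) + O = \left(\frac{1}{- \frac{92329}{209}} + 1445\right) + \frac{42934}{31} = \left(- \frac{209}{92329} + 1445\right) + \frac{42934}{31} = \frac{133415196}{92329} + \frac{42934}{31} = \frac{8099924362}{2862199}$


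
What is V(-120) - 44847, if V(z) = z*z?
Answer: -30447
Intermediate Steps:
V(z) = z²
V(-120) - 44847 = (-120)² - 44847 = 14400 - 44847 = -30447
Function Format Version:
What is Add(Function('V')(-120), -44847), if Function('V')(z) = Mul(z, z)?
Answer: -30447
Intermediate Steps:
Function('V')(z) = Pow(z, 2)
Add(Function('V')(-120), -44847) = Add(Pow(-120, 2), -44847) = Add(14400, -44847) = -30447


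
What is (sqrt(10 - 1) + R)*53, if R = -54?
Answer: -2703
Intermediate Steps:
(sqrt(10 - 1) + R)*53 = (sqrt(10 - 1) - 54)*53 = (sqrt(9) - 54)*53 = (3 - 54)*53 = -51*53 = -2703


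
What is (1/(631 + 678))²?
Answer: 1/1713481 ≈ 5.8361e-7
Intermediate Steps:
(1/(631 + 678))² = (1/1309)² = 1/1713481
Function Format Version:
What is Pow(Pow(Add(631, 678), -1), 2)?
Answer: Rational(1, 1713481) ≈ 5.8361e-7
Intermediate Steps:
Pow(Pow(Add(631, 678), -1), 2) = Pow(Pow(1309, -1), 2) = Pow(Rational(1, 1309), 2) = Rational(1, 1713481)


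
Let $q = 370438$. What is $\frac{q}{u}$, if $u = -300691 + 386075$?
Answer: $\frac{185219}{42692} \approx 4.3385$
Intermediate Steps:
$u = 85384$
$\frac{q}{u} = \frac{370438}{85384} = 370438 \cdot \frac{1}{85384} = \frac{185219}{42692}$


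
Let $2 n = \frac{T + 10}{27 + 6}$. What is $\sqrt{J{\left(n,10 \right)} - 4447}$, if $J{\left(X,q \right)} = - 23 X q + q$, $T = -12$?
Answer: $\frac{i \sqrt{4824303}}{33} \approx 66.558 i$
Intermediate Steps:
$n = - \frac{1}{33}$ ($n = \frac{\left(-12 + 10\right) \frac{1}{27 + 6}}{2} = \frac{\left(-2\right) \frac{1}{33}}{2} = \frac{1}{2} \left(- \frac{2}{33}\right) = - \frac{1}{33} \approx -0.030303$)
$J{\left(X,q \right)} = q - 23 X q$ ($J{\left(X,q \right)} = - 23 X q + q = q - 23 X q$)
$\sqrt{J{\left(n,10 \right)} - 4447} = \sqrt{10 \left(1 - - \frac{23}{33}\right) - 4447} = \sqrt{10 \left(1 + \frac{23}{33}\right) - 4447} = \sqrt{10 \cdot \frac{56}{33} - 4447} = \sqrt{\frac{560}{33} - 4447} = \sqrt{- \frac{146191}{33}} = \frac{i \sqrt{4824303}}{33}$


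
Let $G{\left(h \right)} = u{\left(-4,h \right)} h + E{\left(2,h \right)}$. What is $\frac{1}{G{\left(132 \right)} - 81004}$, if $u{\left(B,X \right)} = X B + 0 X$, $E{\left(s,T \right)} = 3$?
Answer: $- \frac{1}{150697} \approx -6.6358 \cdot 10^{-6}$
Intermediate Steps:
$u{\left(B,X \right)} = B X$ ($u{\left(B,X \right)} = B X + 0 = B X$)
$G{\left(h \right)} = 3 - 4 h^{2}$ ($G{\left(h \right)} = - 4 h h + 3 = - 4 h^{2} + 3 = 3 - 4 h^{2}$)
$\frac{1}{G{\left(132 \right)} - 81004} = \frac{1}{\left(3 - 4 \cdot 132^{2}\right) - 81004} = \frac{1}{\left(3 - 69696\right) - 81004} = \frac{1}{-69693 - 81004} = \frac{1}{-150697} = - \frac{1}{150697}$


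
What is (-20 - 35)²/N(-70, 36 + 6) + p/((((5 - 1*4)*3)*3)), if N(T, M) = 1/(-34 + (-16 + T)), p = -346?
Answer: -3267346/9 ≈ -3.6304e+5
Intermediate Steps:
N(T, M) = 1/(-50 + T)
(-20 - 35)²/N(-70, 36 + 6) + p/((((5 - 1*4)*3)*3)) = (-20 - 35)²/(1/(-50 - 70)) - 346*1/(9*(5 - 1*4)) = (-55)²/(1/(-120)) - 346*1/(9*(5 - 4)) = 3025/(-1/120) - 346/((1*3)*3) = 3025*(-120) - 346/(3*3) = -363000 - 346/9 = -3267346/9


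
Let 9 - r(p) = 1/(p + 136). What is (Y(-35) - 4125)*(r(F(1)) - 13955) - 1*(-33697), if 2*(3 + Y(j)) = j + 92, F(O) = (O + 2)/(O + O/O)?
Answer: 15731472299/275 ≈ 5.7205e+7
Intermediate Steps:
F(O) = (2 + O)/(1 + O) (F(O) = (2 + O)/(O + 1) = (2 + O)/(1 + O))
Y(j) = 43 + j/2 (Y(j) = -3 + (j + 92)/2 = -3 + (92 + j)/2 = -3 + (46 + j/2) = 43 + j/2)
r(p) = 9 - 1/(136 + p) (r(p) = 9 - 1/(p + 136) = 9 - 1/(136 + p))
(Y(-35) - 4125)*(r(F(1)) - 13955) - 1*(-33697) = ((43 + (½)*(-35)) - 4125)*((1223 + 9*((2 + 1)/(1 + 1)))/(136 + (2 + 1)/(1 + 1)) - 13955) - 1*(-33697) = ((43 - 35/2) - 4125)*((1223 + 9*(3/2))/(136 + 3/2) - 13955) + 33697 = (51/2 - 4125)*((1223 + 9*((½)*3))/(136 + (½)*3) - 13955) + 33697 = -8199*((1223 + 9*(3/2))/(136 + 3/2) - 13955)/2 + 33697 = -8199*((1223 + 27/2)/(275/2) - 13955)/2 + 33697 = -8199*((2/275)*(2473/2) - 13955)/2 + 33697 = -8199*(2473/275 - 13955)/2 + 33697 = -8199/2*(-3835152/275) + 33697 = 15722205624/275 + 33697 = 15731472299/275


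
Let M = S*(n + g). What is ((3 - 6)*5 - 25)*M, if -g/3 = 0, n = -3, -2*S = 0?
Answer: 0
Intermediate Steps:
S = 0 (S = -½*0 = 0)
g = 0 (g = -3*0 = 0)
M = 0 (M = 0*(-3 + 0) = 0*(-3) = 0)
((3 - 6)*5 - 25)*M = ((3 - 6)*5 - 25)*0 = (-3*5 - 25)*0 = (-15 - 25)*0 = -40*0 = 0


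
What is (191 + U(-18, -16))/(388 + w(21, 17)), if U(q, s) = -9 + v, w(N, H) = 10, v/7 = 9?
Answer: 245/398 ≈ 0.61558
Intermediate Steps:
v = 63 (v = 7*9 = 63)
U(q, s) = 54 (U(q, s) = -9 + 63 = 54)
(191 + U(-18, -16))/(388 + w(21, 17)) = (191 + 54)/(388 + 10) = 245/398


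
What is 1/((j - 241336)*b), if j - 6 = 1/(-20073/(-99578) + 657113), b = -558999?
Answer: 65434018387/8827260345202781552868 ≈ 7.4127e-12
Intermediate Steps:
j = 392604209900/65434018387 (j = 6 + 1/(-20073/(-99578) + 657113) = 6 + 1/(-20073*(-1/99578) + 657113) = 6 + 1/(20073/99578 + 657113) = 6 + 1/(65434018387/99578) = 6 + 99578/65434018387 = 392604209900/65434018387 ≈ 6.0000)
1/((j - 241336)*b) = 1/((392604209900/65434018387 - 241336)*(-558999)) = -1/558999/(-15791191657235132/65434018387) = -65434018387/15791191657235132*(-1/558999) = 65434018387/8827260345202781552868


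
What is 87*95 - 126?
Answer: 8139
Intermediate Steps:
87*95 - 126 = 8265 - 126 = 8139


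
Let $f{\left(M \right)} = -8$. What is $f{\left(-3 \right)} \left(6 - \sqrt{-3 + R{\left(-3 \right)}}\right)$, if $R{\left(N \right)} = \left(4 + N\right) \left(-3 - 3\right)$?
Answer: $-48 + 24 i \approx -48.0 + 24.0 i$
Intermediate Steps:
$R{\left(N \right)} = -24 - 6 N$ ($R{\left(N \right)} = \left(4 + N\right) \left(-6\right) = -24 - 6 N$)
$f{\left(-3 \right)} \left(6 - \sqrt{-3 + R{\left(-3 \right)}}\right) = - 8 \left(6 - \sqrt{-3 - 6}\right) = - 8 \left(6 - \sqrt{-9}\right) = - 8 \left(6 - 3 i\right) = -48 + 24 i$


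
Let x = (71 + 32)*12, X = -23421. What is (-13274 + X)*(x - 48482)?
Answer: 1733691970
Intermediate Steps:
x = 1236 (x = 103*12 = 1236)
(-13274 + X)*(x - 48482) = (-13274 - 23421)*(1236 - 48482) = -36695*(-47246) = 1733691970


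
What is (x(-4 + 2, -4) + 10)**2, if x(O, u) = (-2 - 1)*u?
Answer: 484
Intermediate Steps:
x(O, u) = -3*u
(x(-4 + 2, -4) + 10)**2 = (-3*(-4) + 10)**2 = (12 + 10)**2 = 22**2 = 484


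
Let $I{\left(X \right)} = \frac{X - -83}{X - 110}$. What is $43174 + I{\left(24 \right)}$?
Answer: $\frac{3712857}{86} \approx 43173.0$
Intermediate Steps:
$I{\left(X \right)} = \frac{83 + X}{-110 + X}$ ($I{\left(X \right)} = \frac{X + 83}{-110 + X} = \frac{83 + X}{-110 + X}$)
$43174 + I{\left(24 \right)} = 43174 + \frac{83 + 24}{-110 + 24} = 43174 + \frac{1}{-86} \cdot 107 = 43174 - \frac{107}{86} = \frac{3712857}{86}$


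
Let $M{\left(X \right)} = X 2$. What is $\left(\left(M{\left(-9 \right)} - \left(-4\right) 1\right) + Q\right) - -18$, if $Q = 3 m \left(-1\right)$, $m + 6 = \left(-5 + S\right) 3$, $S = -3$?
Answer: $94$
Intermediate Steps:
$M{\left(X \right)} = 2 X$
$m = -30$ ($m = -6 + \left(-5 - 3\right) 3 = -6 - 24 = -30$)
$Q = 90$ ($Q = 3 \left(-30\right) \left(-1\right) = \left(-90\right) \left(-1\right) = 90$)
$\left(\left(M{\left(-9 \right)} - \left(-4\right) 1\right) + Q\right) - -18 = \left(\left(2 \left(-9\right) - \left(-4\right) 1\right) + 90\right) - -18 = \left(\left(-18 - -4\right) + 90\right) + \left(-108 + 126\right) = \left(\left(-18 + 4\right) + 90\right) + 18 = \left(-14 + 90\right) + 18 = 76 + 18 = 94$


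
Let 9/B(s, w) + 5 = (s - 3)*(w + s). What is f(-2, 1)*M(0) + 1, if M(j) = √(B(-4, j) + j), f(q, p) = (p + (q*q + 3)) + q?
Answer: 1 + 18*√23/23 ≈ 4.7533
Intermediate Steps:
B(s, w) = 9/(-5 + (-3 + s)*(s + w)) (B(s, w) = 9/(-5 + (s - 3)*(w + s)) = 9/(-5 + (-3 + s)*(s + w)))
f(q, p) = 3 + p + q + q² (f(q, p) = (p + (q² + 3)) + q = (p + (3 + q²)) + q = (3 + p + q²) + q = 3 + p + q + q²)
M(j) = √(j + 9/(23 - 7*j)) (M(j) = √(9/(-5 + (-4)² - 3*(-4) - 3*j - 4*j) + j) = √(9/(-5 + 16 + 12 - 3*j - 4*j) + j) = √(9/(23 - 7*j) + j) = √(j + 9/(23 - 7*j)))
f(-2, 1)*M(0) + 1 = (3 + 1 - 2 + (-2)²)*√((-9 + 0*(-23 + 7*0))/(-23 + 7*0)) + 1 = (3 + 1 - 2 + 4)*√((-9 + 0*(-23 + 0))/(-23 + 0)) + 1 = 6*√((-9 + 0*(-23))/(-23)) + 1 = 6*√(-(-9 + 0)/23) + 1 = 6*√(-1/23*(-9)) + 1 = 6*√(9/23) + 1 = 6*(3*√23/23) + 1 = 18*√23/23 + 1 = 1 + 18*√23/23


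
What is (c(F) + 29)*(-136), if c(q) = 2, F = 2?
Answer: -4216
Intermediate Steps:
(c(F) + 29)*(-136) = (2 + 29)*(-136) = 31*(-136) = -4216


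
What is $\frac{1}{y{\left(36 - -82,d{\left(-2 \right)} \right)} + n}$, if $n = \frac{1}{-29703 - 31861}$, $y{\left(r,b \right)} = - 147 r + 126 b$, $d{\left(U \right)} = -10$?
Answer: $- \frac{61564}{1145459785} \approx -5.3746 \cdot 10^{-5}$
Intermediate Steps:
$n = - \frac{1}{61564}$ ($n = \frac{1}{-61564} = - \frac{1}{61564} \approx -1.6243 \cdot 10^{-5}$)
$\frac{1}{y{\left(36 - -82,d{\left(-2 \right)} \right)} + n} = \frac{1}{\left(- 147 \left(36 - -82\right) + 126 \left(-10\right)\right) - \frac{1}{61564}} = \frac{1}{\left(- 147 \left(36 + 82\right) - 1260\right) - \frac{1}{61564}} = \frac{1}{\left(\left(-147\right) 118 - 1260\right) - \frac{1}{61564}} = \frac{1}{\left(-17346 - 1260\right) - \frac{1}{61564}} = \frac{1}{-18606 - \frac{1}{61564}} = \frac{1}{- \frac{1145459785}{61564}} = - \frac{61564}{1145459785}$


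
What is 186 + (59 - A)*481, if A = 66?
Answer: -3181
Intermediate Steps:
186 + (59 - A)*481 = 186 + (59 - 1*66)*481 = 186 + (59 - 66)*481 = 186 - 7*481 = 186 - 3367 = -3181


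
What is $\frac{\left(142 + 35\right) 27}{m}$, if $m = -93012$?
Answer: $- \frac{1593}{31004} \approx -0.05138$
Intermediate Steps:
$\frac{\left(142 + 35\right) 27}{m} = \frac{\left(142 + 35\right) 27}{-93012} = 177 \cdot 27 \left(- \frac{1}{93012}\right) = 4779 \left(- \frac{1}{93012}\right) = - \frac{1593}{31004}$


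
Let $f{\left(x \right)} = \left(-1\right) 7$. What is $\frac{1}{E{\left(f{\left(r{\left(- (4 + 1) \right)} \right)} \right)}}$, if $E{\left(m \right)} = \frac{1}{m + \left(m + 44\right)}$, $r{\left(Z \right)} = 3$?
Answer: $30$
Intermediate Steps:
$f{\left(x \right)} = -7$
$E{\left(m \right)} = \frac{1}{44 + 2 m}$ ($E{\left(m \right)} = \frac{1}{m + \left(44 + m\right)} = \frac{1}{44 + 2 m}$)
$\frac{1}{E{\left(f{\left(r{\left(- (4 + 1) \right)} \right)} \right)}} = \frac{1}{\frac{1}{2} \frac{1}{22 - 7}} = \frac{1}{\frac{1}{2} \cdot \frac{1}{15}} = \frac{1}{\frac{1}{30}} = 30$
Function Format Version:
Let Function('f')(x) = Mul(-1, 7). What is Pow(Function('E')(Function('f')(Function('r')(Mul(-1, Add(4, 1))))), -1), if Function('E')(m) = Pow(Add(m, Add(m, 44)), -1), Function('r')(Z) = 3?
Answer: 30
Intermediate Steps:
Function('f')(x) = -7
Function('E')(m) = Pow(Add(44, Mul(2, m)), -1) (Function('E')(m) = Pow(Add(m, Add(44, m)), -1) = Pow(Add(44, Mul(2, m)), -1))
Pow(Function('E')(Function('f')(Function('r')(Mul(-1, Add(4, 1))))), -1) = Pow(Mul(Rational(1, 2), Pow(Add(22, -7), -1)), -1) = Pow(Mul(Rational(1, 2), Pow(15, -1)), -1) = Pow(Mul(Rational(1, 2), Rational(1, 15)), -1) = Pow(Rational(1, 30), -1) = 30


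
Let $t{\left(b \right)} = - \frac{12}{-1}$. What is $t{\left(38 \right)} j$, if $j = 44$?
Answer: $528$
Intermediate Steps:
$t{\left(b \right)} = 12$ ($t{\left(b \right)} = \left(-12\right) \left(-1\right) = 12$)
$t{\left(38 \right)} j = 12 \cdot 44 = 528$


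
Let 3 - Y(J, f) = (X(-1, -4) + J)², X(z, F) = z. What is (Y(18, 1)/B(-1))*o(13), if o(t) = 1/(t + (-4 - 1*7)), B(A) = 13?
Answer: -11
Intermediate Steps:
Y(J, f) = 3 - (-1 + J)²
o(t) = 1/(-11 + t) (o(t) = 1/(t + (-4 - 7)) = 1/(t - 11) = 1/(-11 + t))
(Y(18, 1)/B(-1))*o(13) = ((3 - (-1 + 18)²)/13)/(-11 + 13) = ((3 - 1*17²)*(1/13))/2 = ((3 - 1*289)*(1/13))*(½) = ((3 - 289)*(1/13))*(½) = -286*1/13*(½) = -22*½ = -11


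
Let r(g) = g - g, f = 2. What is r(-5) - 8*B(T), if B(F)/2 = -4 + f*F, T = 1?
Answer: 32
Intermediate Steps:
r(g) = 0
B(F) = -8 + 4*F (B(F) = 2*(-4 + 2*F) = -8 + 4*F)
r(-5) - 8*B(T) = 0 - 8*(-8 + 4*1) = 0 - 8*(-8 + 4) = 0 - 8*(-4) = 0 + 32 = 32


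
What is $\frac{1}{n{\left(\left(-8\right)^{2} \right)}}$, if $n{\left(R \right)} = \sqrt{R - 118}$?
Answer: $- \frac{i \sqrt{6}}{18} \approx - 0.13608 i$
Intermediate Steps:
$n{\left(R \right)} = \sqrt{-118 + R}$
$\frac{1}{n{\left(\left(-8\right)^{2} \right)}} = \frac{1}{\sqrt{-118 + \left(-8\right)^{2}}} = \frac{1}{\sqrt{-118 + 64}} = \frac{1}{\sqrt{-54}} = \frac{1}{3 i \sqrt{6}} = - \frac{i \sqrt{6}}{18}$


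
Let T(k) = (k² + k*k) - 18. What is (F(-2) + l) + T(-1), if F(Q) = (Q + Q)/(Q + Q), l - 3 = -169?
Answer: -181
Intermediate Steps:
l = -166 (l = 3 - 169 = -166)
T(k) = -18 + 2*k² (T(k) = (k² + k²) - 18 = 2*k² - 18 = -18 + 2*k²)
F(Q) = 1 (F(Q) = (2*Q)/((2*Q)) = (2*Q)*(1/(2*Q)) = 1)
(F(-2) + l) + T(-1) = (1 - 166) + (-18 + 2*(-1)²) = -165 + (-18 + 2*1) = -165 + (-18 + 2) = -165 - 16 = -181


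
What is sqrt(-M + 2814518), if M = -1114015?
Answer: sqrt(3928533) ≈ 1982.1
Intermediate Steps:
sqrt(-M + 2814518) = sqrt(-1*(-1114015) + 2814518) = sqrt(1114015 + 2814518) = sqrt(3928533)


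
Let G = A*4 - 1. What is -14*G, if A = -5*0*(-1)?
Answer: 14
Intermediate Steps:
A = 0 (A = 0*(-1) = 0)
G = -1 (G = 0*4 - 1 = 0 - 1 = -1)
-14*G = -14*(-1) = 14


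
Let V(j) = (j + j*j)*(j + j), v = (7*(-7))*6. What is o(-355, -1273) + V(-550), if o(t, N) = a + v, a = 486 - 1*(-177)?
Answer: -332144631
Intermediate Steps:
v = -294 (v = -49*6 = -294)
a = 663 (a = 486 + 177 = 663)
o(t, N) = 369 (o(t, N) = 663 - 294 = 369)
V(j) = 2*j*(j + j²) (V(j) = (j + j²)*(2*j) = 2*j*(j + j²))
o(-355, -1273) + V(-550) = 369 + 2*(-550)²*(1 - 550) = 369 + 2*302500*(-549) = 369 - 332145000 = -332144631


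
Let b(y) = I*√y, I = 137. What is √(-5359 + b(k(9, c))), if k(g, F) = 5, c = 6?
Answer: √(-5359 + 137*√5) ≈ 71.082*I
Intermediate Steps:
b(y) = 137*√y
√(-5359 + b(k(9, c))) = √(-5359 + 137*√5)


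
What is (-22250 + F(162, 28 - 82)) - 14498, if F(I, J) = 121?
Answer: -36627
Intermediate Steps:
(-22250 + F(162, 28 - 82)) - 14498 = (-22250 + 121) - 14498 = -22129 - 14498 = -36627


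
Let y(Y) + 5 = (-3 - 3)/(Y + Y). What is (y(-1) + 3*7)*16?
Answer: 304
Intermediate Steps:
y(Y) = -5 - 3/Y (y(Y) = -5 + (-3 - 3)/(Y + Y) = -5 - 6*1/(2*Y) = -5 - 3/Y)
(y(-1) + 3*7)*16 = ((-5 - 3/(-1)) + 3*7)*16 = ((-5 - 3*(-1)) + 21)*16 = ((-5 + 3) + 21)*16 = (-2 + 21)*16 = 19*16 = 304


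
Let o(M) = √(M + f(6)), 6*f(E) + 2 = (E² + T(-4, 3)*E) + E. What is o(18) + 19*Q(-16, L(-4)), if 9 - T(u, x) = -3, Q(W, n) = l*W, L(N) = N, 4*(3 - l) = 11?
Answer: -76 + √330/3 ≈ -69.945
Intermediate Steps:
l = ¼ (l = 3 - ¼*11 = 3 - 11/4 = ¼ ≈ 0.25000)
Q(W, n) = W/4
T(u, x) = 12 (T(u, x) = 9 - 1*(-3) = 9 + 3 = 12)
f(E) = -⅓ + E²/6 + 13*E/6 (f(E) = -⅓ + ((E² + 12*E) + E)/6 = -⅓ + (E² + 13*E)/6 = -⅓ + (E²/6 + 13*E/6) = -⅓ + E²/6 + 13*E/6)
o(M) = √(56/3 + M) (o(M) = √(M + (-⅓ + (⅙)*6² + (13/6)*6)) = √(M + (-⅓ + (⅙)*36 + 13)) = √(M + (-⅓ + 6 + 13)) = √(M + 56/3) = √(56/3 + M))
o(18) + 19*Q(-16, L(-4)) = √(168 + 9*18)/3 + 19*((¼)*(-16)) = √(168 + 162)/3 + 19*(-4) = √330/3 - 76 = -76 + √330/3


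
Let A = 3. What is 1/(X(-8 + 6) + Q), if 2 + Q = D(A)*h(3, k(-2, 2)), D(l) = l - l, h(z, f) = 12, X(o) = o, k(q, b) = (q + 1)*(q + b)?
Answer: -¼ ≈ -0.25000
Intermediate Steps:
k(q, b) = (1 + q)*(b + q)
D(l) = 0
Q = -2 (Q = -2 + 0*12 = -2 + 0 = -2)
1/(X(-8 + 6) + Q) = 1/((-8 + 6) - 2) = 1/(-2 - 2) = 1/(-4) = -¼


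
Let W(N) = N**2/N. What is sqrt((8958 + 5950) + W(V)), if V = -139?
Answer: 3*sqrt(1641) ≈ 121.53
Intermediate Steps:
W(N) = N
sqrt((8958 + 5950) + W(V)) = sqrt((8958 + 5950) - 139) = sqrt(14908 - 139) = sqrt(14769) = 3*sqrt(1641)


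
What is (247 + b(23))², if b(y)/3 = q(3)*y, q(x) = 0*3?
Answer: 61009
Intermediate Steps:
q(x) = 0
b(y) = 0 (b(y) = 3*(0*y) = 3*0 = 0)
(247 + b(23))² = (247 + 0)² = 247² = 61009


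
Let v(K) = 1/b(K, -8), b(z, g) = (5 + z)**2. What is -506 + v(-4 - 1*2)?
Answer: -505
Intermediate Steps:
v(K) = (5 + K)**(-2) (v(K) = 1/((5 + K)**2) = (5 + K)**(-2))
-506 + v(-4 - 1*2) = -506 + (5 + (-4 - 1*2))**(-2) = -506 + (5 + (-4 - 2))**(-2) = -506 + (5 - 6)**(-2) = -506 + (-1)**(-2) = -506 + 1 = -505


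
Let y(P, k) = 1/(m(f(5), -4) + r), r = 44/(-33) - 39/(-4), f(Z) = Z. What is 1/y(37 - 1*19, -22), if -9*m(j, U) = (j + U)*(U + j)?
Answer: 299/36 ≈ 8.3056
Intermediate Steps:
m(j, U) = -(U + j)**2/9 (m(j, U) = -(j + U)*(U + j)/9 = -(U + j)*(U + j)/9 = -(U + j)**2/9)
r = 101/12 (r = 44*(-1/33) - 39*(-1/4) = -4/3 + 39/4 = 101/12 ≈ 8.4167)
y(P, k) = 36/299 (y(P, k) = 1/(-(-4 + 5)**2/9 + 101/12) = 1/(-1/9*1**2 + 101/12) = 1/(-1/9*1 + 101/12) = 1/(-1/9 + 101/12) = 1/(299/36) = 36/299)
1/y(37 - 1*19, -22) = 1/(36/299) = 299/36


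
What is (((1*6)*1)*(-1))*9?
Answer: -54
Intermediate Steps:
(((1*6)*1)*(-1))*9 = ((6*1)*(-1))*9 = (6*(-1))*9 = -6*9 = -54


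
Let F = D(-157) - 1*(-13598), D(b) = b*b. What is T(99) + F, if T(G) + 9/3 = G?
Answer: 38343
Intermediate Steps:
D(b) = b**2
F = 38247 (F = (-157)**2 - 1*(-13598) = 24649 + 13598 = 38247)
T(G) = -3 + G
T(99) + F = (-3 + 99) + 38247 = 96 + 38247 = 38343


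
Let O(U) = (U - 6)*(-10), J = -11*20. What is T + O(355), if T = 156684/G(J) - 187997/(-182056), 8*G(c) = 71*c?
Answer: -230677953593/64629880 ≈ -3569.2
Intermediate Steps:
J = -220
O(U) = 60 - 10*U (O(U) = (-6 + U)*(-10) = 60 - 10*U)
G(c) = 71*c/8 (G(c) = (71*c)/8 = 71*c/8)
T = -5119672393/64629880 (T = 156684/(((71/8)*(-220))) - 187997/(-182056) = 156684/(-3905/2) - 187997*(-1/182056) = 156684*(-2/3905) + 187997/182056 = -28488/355 + 187997/182056 = -5119672393/64629880 ≈ -79.215)
T + O(355) = -5119672393/64629880 + (60 - 10*355) = -5119672393/64629880 + (60 - 3550) = -5119672393/64629880 - 3490 = -230677953593/64629880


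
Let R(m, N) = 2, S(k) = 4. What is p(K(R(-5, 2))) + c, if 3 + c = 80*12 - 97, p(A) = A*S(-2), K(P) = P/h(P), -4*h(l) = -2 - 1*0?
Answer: 876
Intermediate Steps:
h(l) = ½ (h(l) = -(-2 - 1*0)/4 = -(-2 + 0)/4 = -¼*(-2) = ½)
K(P) = 2*P (K(P) = P/(½) = P*2 = 2*P)
p(A) = 4*A (p(A) = A*4 = 4*A)
c = 860 (c = -3 + (80*12 - 97) = -3 + (960 - 97) = -3 + 863 = 860)
p(K(R(-5, 2))) + c = 4*(2*2) + 860 = 4*4 + 860 = 16 + 860 = 876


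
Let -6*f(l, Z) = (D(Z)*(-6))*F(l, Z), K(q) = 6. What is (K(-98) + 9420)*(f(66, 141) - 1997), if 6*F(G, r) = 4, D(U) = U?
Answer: -17937678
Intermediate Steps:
F(G, r) = ⅔ (F(G, r) = (⅙)*4 = ⅔)
f(l, Z) = 2*Z/3 (f(l, Z) = -Z*(-6)*2/(6*3) = -(-6*Z)*2/(6*3) = -(-2)*Z/3 = 2*Z/3)
(K(-98) + 9420)*(f(66, 141) - 1997) = (6 + 9420)*((⅔)*141 - 1997) = 9426*(94 - 1997) = 9426*(-1903) = -17937678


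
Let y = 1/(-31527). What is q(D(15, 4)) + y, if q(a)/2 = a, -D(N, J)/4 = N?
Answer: -3783241/31527 ≈ -120.00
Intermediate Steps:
D(N, J) = -4*N
q(a) = 2*a
y = -1/31527 ≈ -3.1719e-5
q(D(15, 4)) + y = 2*(-4*15) - 1/31527 = 2*(-60) - 1/31527 = -120 - 1/31527 = -3783241/31527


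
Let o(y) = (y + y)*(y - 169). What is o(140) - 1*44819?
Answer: -52939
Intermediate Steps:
o(y) = 2*y*(-169 + y) (o(y) = (2*y)*(-169 + y) = 2*y*(-169 + y))
o(140) - 1*44819 = 2*140*(-169 + 140) - 1*44819 = 2*140*(-29) - 44819 = -8120 - 44819 = -52939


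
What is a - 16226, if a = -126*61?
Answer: -23912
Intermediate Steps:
a = -7686
a - 16226 = -7686 - 16226 = -23912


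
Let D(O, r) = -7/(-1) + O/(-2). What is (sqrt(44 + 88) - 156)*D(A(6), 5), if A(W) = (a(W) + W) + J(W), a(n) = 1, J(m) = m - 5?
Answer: -468 + 6*sqrt(33) ≈ -433.53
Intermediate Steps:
J(m) = -5 + m
A(W) = -4 + 2*W (A(W) = (1 + W) + (-5 + W) = -4 + 2*W)
D(O, r) = 7 - O/2 (D(O, r) = -7*(-1) + O*(-1/2) = 7 - O/2)
(sqrt(44 + 88) - 156)*D(A(6), 5) = (sqrt(44 + 88) - 156)*(7 - (-4 + 2*6)/2) = (sqrt(132) - 156)*(7 - (-4 + 12)/2) = (2*sqrt(33) - 156)*(7 - 1/2*8) = (-156 + 2*sqrt(33))*(7 - 4) = (-156 + 2*sqrt(33))*3 = -468 + 6*sqrt(33)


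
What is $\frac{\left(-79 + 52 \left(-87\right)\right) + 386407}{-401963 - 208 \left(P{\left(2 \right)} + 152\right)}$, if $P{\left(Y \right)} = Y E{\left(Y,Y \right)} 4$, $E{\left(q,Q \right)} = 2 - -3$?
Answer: $- \frac{381804}{441899} \approx -0.86401$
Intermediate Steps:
$E{\left(q,Q \right)} = 5$ ($E{\left(q,Q \right)} = 2 + 3 = 5$)
$P{\left(Y \right)} = 20 Y$ ($P{\left(Y \right)} = Y 5 \cdot 4 = 5 Y 4 = 20 Y$)
$\frac{\left(-79 + 52 \left(-87\right)\right) + 386407}{-401963 - 208 \left(P{\left(2 \right)} + 152\right)} = \frac{\left(-79 + 52 \left(-87\right)\right) + 386407}{-401963 - 208 \left(20 \cdot 2 + 152\right)} = \frac{\left(-79 - 4524\right) + 386407}{-401963 - 208 \left(40 + 152\right)} = \frac{-4603 + 386407}{-401963 - 39936} = \frac{381804}{-401963 - 39936} = \frac{381804}{-441899} = 381804 \left(- \frac{1}{441899}\right) = - \frac{381804}{441899}$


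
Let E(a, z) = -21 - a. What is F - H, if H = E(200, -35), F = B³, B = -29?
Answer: -24168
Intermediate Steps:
F = -24389 (F = (-29)³ = -24389)
H = -221 (H = -21 - 1*200 = -21 - 200 = -221)
F - H = -24389 - 1*(-221) = -24389 + 221 = -24168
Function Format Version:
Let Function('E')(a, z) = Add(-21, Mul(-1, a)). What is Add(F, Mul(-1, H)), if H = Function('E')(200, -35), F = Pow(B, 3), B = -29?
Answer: -24168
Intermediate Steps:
F = -24389 (F = Pow(-29, 3) = -24389)
H = -221 (H = Add(-21, Mul(-1, 200)) = Add(-21, -200) = -221)
Add(F, Mul(-1, H)) = Add(-24389, Mul(-1, -221)) = Add(-24389, 221) = -24168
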